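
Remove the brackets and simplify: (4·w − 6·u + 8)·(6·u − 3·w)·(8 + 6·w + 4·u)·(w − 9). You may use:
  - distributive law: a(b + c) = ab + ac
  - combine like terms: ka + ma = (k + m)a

−1308·u·w^2 − 4368·u·w + 204·u·w^3 − 48·u^2·w^2 + 336·u^2·w + 408·w^3 + 1968·w^2 − 72·w^4 + 864·u^2 − 144·u^3·w + 1296·u^3 − 3456·u + 1728·w

(4·w − 6·u + 8)·(6·u − 3·w)·(8 + 6·w + 4·u)·(w − 9)
= (24·u·w − 12·w^2 − 36·u^2 + 18·u·w + 48·u − 24·w)·(8 + 6·w + 4·u)·(w − 9)    [distributive law]
= (42·u·w − 12·w^2 − 36·u^2 + 48·u − 24·w)·(8 + 6·w + 4·u)·(w − 9)    [combine like terms]
= (336·u·w + 252·u·w^2 + 168·u^2·w − 96·w^2 − 72·w^3 − 48·u·w^2 − 288·u^2 − 216·u^2·w − 144·u^3 + 384·u + 288·u·w + 192·u^2 − 192·w − 144·w^2 − 96·u·w)·(w − 9)    [distributive law]
= (528·u·w + 204·u·w^2 − 48·u^2·w − 240·w^2 − 72·w^3 − 96·u^2 − 144·u^3 + 384·u − 192·w)·(w − 9)    [combine like terms]
= 528·u·w^2 − 4752·u·w + 204·u·w^3 − 1836·u·w^2 − 48·u^2·w^2 + 432·u^2·w − 240·w^3 + 2160·w^2 − 72·w^4 + 648·w^3 − 96·u^2·w + 864·u^2 − 144·u^3·w + 1296·u^3 + 384·u·w − 3456·u − 192·w^2 + 1728·w    [distributive law]
= −1308·u·w^2 − 4368·u·w + 204·u·w^3 − 48·u^2·w^2 + 336·u^2·w + 408·w^3 + 1968·w^2 − 72·w^4 + 864·u^2 − 144·u^3·w + 1296·u^3 − 3456·u + 1728·w    [combine like terms]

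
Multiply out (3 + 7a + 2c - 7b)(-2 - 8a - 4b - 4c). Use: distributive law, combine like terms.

(3 + 7a + 2c - 7b)(-2 - 8a - 4b - 4c)
= -6 - 24a - 12b - 12c - 14a - 56a^2 - 28ab - 28ac - 4c - 16ac - 8bc - 8c^2 + 14b + 56ab + 28b^2 + 28bc    [distributive law]
= -6 - 38a + 2b - 16c - 56a^2 + 28ab - 44ac + 20bc - 8c^2 + 28b^2    [combine like terms]

-6 - 38a + 2b - 16c - 56a^2 + 28ab - 44ac + 20bc - 8c^2 + 28b^2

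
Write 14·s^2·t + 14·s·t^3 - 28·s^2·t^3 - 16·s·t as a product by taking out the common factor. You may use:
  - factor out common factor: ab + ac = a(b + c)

2·s·t(7·s + 7·t^2 - 14·s·t^2 - 8)

14·s^2·t + 14·s·t^3 - 28·s^2·t^3 - 16·s·t
= 2(7·s^2·t + 7·s·t^3 - 14·s^2·t^3 - 8·s·t)    [factor out 2]
= 2·s·t(7·s + 7·t^2 - 14·s·t^2 - 8)    [factor out s·t]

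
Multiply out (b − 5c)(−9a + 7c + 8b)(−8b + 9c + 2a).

(b − 5c)(−9a + 7c + 8b)(−8b + 9c + 2a)
= (−9ab + 7bc + 8b² + 45ac − 35c² − 40bc)(−8b + 9c + 2a)    [distributive law]
= (−9ab − 33bc + 8b² + 45ac − 35c²)(−8b + 9c + 2a)    [combine like terms]
= 72ab² − 81abc − 18a²b + 264b²c − 297bc² − 66abc − 64b³ + 72b²c + 16ab² − 360abc + 405ac² + 90a²c + 280bc² − 315c³ − 70ac²    [distributive law]
= 88ab² − 507abc − 18a²b + 336b²c − 17bc² − 64b³ + 335ac² + 90a²c − 315c³    [combine like terms]

88ab² − 507abc − 18a²b + 336b²c − 17bc² − 64b³ + 335ac² + 90a²c − 315c³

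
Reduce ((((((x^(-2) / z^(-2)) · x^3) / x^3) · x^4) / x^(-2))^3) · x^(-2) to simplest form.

x^10z^6

((((((x^(-2) / z^(-2)) · x^3) / x^3) · x^4) / x^(-2))^3) · x^(-2)
= ((((((x^(-2) / z^(-2)) · x^3) / x^3) · x^4)^3) / ((x^(-2))^3)) · x^(-2)    [power of a quotient]
= ((((((x^(-2) / z^(-2)) · x^3) / x^3)^3) · ((x^4)^3)) / ((x^(-2))^3)) · x^(-2)    [power of a product]
= ((((((x^(-2) / z^(-2)) · x^3)^3) / ((x^3)^3)) · ((x^4)^3)) / ((x^(-2))^3)) · x^(-2)    [power of a quotient]
= ((((((x^(-2) / z^(-2))^3) · ((x^3)^3)) / ((x^3)^3)) · ((x^4)^3)) / ((x^(-2))^3)) · x^(-2)    [power of a product]
= (((((((x^(-2))^3) / ((z^(-2))^3)) · ((x^3)^3)) / ((x^3)^3)) · ((x^4)^3)) / ((x^(-2))^3)) · x^(-2)    [power of a quotient]
= (((((x^(-6) / ((z^(-2))^3)) · ((x^3)^3)) / ((x^3)^3)) · ((x^4)^3)) / ((x^(-2))^3)) · x^(-2)    [power of a power]
= (((((x^(-6) / z^(-6)) · ((x^3)^3)) / ((x^3)^3)) · ((x^4)^3)) / ((x^(-2))^3)) · x^(-2)    [power of a power]
= (((((x^(-6) / z^(-6)) · x^9) / ((x^3)^3)) · ((x^4)^3)) / ((x^(-2))^3)) · x^(-2)    [power of a power]
= (((((x^(-6) / z^(-6)) · x^9) / x^9) · ((x^4)^3)) / ((x^(-2))^3)) · x^(-2)    [power of a power]
= (((((x^(-6) / z^(-6)) · x^9) / x^9) · x^12) / ((x^(-2))^3)) · x^(-2)    [power of a power]
= (((((x^(-6) / z^(-6)) · x^9) / x^9) · x^12) / x^(-6)) · x^(-2)    [power of a power]
= x^10z^6    [quotient of powers; product of powers]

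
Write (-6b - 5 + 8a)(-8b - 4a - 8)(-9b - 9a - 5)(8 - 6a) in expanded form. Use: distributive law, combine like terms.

-3456b^3 + 2592ab^3 + 5616ab^2 + 432a^2b^2 - 8256b^2 + 6360a^2b - 3888a^3b + 3232ab - 6400b + 5288a^2 - 1032a^3 + 80a - 1600 - 1728a^4

(-6b - 5 + 8a)(-8b - 4a - 8)(-9b - 9a - 5)(8 - 6a)
= (48b^2 + 24ab + 48b + 40b + 20a + 40 - 64ab - 32a^2 - 64a)(-9b - 9a - 5)(8 - 6a)    [distributive law]
= (48b^2 - 40ab + 88b - 44a + 40 - 32a^2)(-9b - 9a - 5)(8 - 6a)    [combine like terms]
= (-432b^3 - 432ab^2 - 240b^2 + 360ab^2 + 360a^2b + 200ab - 792b^2 - 792ab - 440b + 396ab + 396a^2 + 220a - 360b - 360a - 200 + 288a^2b + 288a^3 + 160a^2)(8 - 6a)    [distributive law]
= (-432b^3 - 72ab^2 - 1032b^2 + 648a^2b - 196ab - 800b + 556a^2 - 140a - 200 + 288a^3)(8 - 6a)    [combine like terms]
= -3456b^3 + 2592ab^3 - 576ab^2 + 432a^2b^2 - 8256b^2 + 6192ab^2 + 5184a^2b - 3888a^3b - 1568ab + 1176a^2b - 6400b + 4800ab + 4448a^2 - 3336a^3 - 1120a + 840a^2 - 1600 + 1200a + 2304a^3 - 1728a^4    [distributive law]
= -3456b^3 + 2592ab^3 + 5616ab^2 + 432a^2b^2 - 8256b^2 + 6360a^2b - 3888a^3b + 3232ab - 6400b + 5288a^2 - 1032a^3 + 80a - 1600 - 1728a^4    [combine like terms]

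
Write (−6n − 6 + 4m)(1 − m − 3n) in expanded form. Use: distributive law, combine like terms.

12n − 6mn + 18n² − 6 + 10m − 4m²

(−6n − 6 + 4m)(1 − m − 3n)
= −6n + 6mn + 18n² − 6 + 6m + 18n + 4m − 4m² − 12mn    [distributive law]
= 12n − 6mn + 18n² − 6 + 10m − 4m²    [combine like terms]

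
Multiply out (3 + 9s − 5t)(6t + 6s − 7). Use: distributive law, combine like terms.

53t − 45s − 21 + 24st + 54s² − 30t²

(3 + 9s − 5t)(6t + 6s − 7)
= 18t + 18s − 21 + 54st + 54s² − 63s − 30t² − 30st + 35t    [distributive law]
= 53t − 45s − 21 + 24st + 54s² − 30t²    [combine like terms]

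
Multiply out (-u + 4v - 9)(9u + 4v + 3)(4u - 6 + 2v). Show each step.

-36u³ - 282u² + 110u²v - 456uv + 128uv² + 396u - 144v² + 32v³ + 90v + 162

(-u + 4v - 9)(9u + 4v + 3)(4u - 6 + 2v)
= (-9u² - 4uv - 3u + 36uv + 16v² + 12v - 81u - 36v - 27)(4u - 6 + 2v)    [distributive law]
= (-9u² + 32uv - 84u + 16v² - 24v - 27)(4u - 6 + 2v)    [combine like terms]
= -36u³ + 54u² - 18u²v + 128u²v - 192uv + 64uv² - 336u² + 504u - 168uv + 64uv² - 96v² + 32v³ - 96uv + 144v - 48v² - 108u + 162 - 54v    [distributive law]
= -36u³ - 282u² + 110u²v - 456uv + 128uv² + 396u - 144v² + 32v³ + 90v + 162    [combine like terms]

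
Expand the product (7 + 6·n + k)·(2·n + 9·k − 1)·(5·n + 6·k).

40·n² + 358·k·n + 372·k² − 35·n − 42·k + 60·n³ + 352·k·n² + 381·k²·n + 54·k³

(7 + 6·n + k)·(2·n + 9·k − 1)·(5·n + 6·k)
= (14·n + 63·k − 7 + 12·n² + 54·k·n − 6·n + 2·k·n + 9·k² − k)·(5·n + 6·k)    [distributive law]
= (8·n + 62·k − 7 + 12·n² + 56·k·n + 9·k²)·(5·n + 6·k)    [combine like terms]
= 40·n² + 48·k·n + 310·k·n + 372·k² − 35·n − 42·k + 60·n³ + 72·k·n² + 280·k·n² + 336·k²·n + 45·k²·n + 54·k³    [distributive law]
= 40·n² + 358·k·n + 372·k² − 35·n − 42·k + 60·n³ + 352·k·n² + 381·k²·n + 54·k³    [combine like terms]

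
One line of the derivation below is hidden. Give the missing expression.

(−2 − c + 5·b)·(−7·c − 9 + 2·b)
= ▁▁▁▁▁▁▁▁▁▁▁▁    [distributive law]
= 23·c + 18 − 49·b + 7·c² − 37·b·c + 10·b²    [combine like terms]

By distributive law:

14·c + 18 − 4·b + 7·c² + 9·c − 2·b·c − 35·b·c − 45·b + 10·b²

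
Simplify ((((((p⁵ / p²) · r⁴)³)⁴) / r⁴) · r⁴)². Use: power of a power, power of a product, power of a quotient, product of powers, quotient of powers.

((((((p⁵ / p²) · r⁴)³)⁴) / r⁴) · r⁴)²
= ((((((p⁵ / p²) · r⁴)³)⁴) / r⁴)²) · ((r⁴)²)    [power of a product]
= ((((((p⁵ / p²) · r⁴)³)⁴)²) / ((r⁴)²)) · ((r⁴)²)    [power of a quotient]
= (((((p⁵ / p²) · r⁴)³)⁸) / ((r⁴)²)) · ((r⁴)²)    [power of a power]
= ((((p⁵ / p²) · r⁴)²⁴) / ((r⁴)²)) · ((r⁴)²)    [power of a power]
= ((((p⁵ / p²)²⁴) · ((r⁴)²⁴)) / ((r⁴)²)) · ((r⁴)²)    [power of a product]
= (((((p⁵)²⁴) / ((p²)²⁴)) · ((r⁴)²⁴)) / ((r⁴)²)) · ((r⁴)²)    [power of a quotient]
= (((p¹²⁰ / ((p²)²⁴)) · ((r⁴)²⁴)) / ((r⁴)²)) · ((r⁴)²)    [power of a power]
= (((p¹²⁰ / p⁴⁸) · ((r⁴)²⁴)) / ((r⁴)²)) · ((r⁴)²)    [power of a power]
= ((p⁷² · ((r⁴)²⁴)) / ((r⁴)²)) · ((r⁴)²)    [quotient of powers]
= ((p⁷² · r⁹⁶) / ((r⁴)²)) · ((r⁴)²)    [power of a power]
= ((p⁷² · r⁹⁶) / r⁸) · ((r⁴)²)    [power of a power]
= ((p⁷² · r⁹⁶) / r⁸) · r⁸    [power of a power]
= p⁷²·r⁹⁶    [quotient of powers; product of powers]

p⁷²·r⁹⁶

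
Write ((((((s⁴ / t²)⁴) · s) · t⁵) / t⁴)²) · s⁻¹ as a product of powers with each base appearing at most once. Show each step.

((((((s⁴ / t²)⁴) · s) · t⁵) / t⁴)²) · s⁻¹
= ((((((s⁴ / t²)⁴) · s) · t⁵)²) / ((t⁴)²)) · s⁻¹    [power of a quotient]
= ((((((s⁴ / t²)⁴) · s)²) · ((t⁵)²)) / ((t⁴)²)) · s⁻¹    [power of a product]
= ((((((s⁴ / t²)⁴)²) · (s²)) · ((t⁵)²)) / ((t⁴)²)) · s⁻¹    [power of a product]
= (((((s⁴ / t²)⁸) · (s²)) · ((t⁵)²)) / ((t⁴)²)) · s⁻¹    [power of a power]
= ((((((s⁴)⁸) / ((t²)⁸)) · (s²)) · ((t⁵)²)) / ((t⁴)²)) · s⁻¹    [power of a quotient]
= ((((s³² / ((t²)⁸)) · (s²)) · ((t⁵)²)) / ((t⁴)²)) · s⁻¹    [power of a power]
= ((((s³² / t¹⁶) · (s²)) · ((t⁵)²)) / ((t⁴)²)) · s⁻¹    [power of a power]
= ((((s³² / t¹⁶) · s²) · t¹⁰) / ((t⁴)²)) · s⁻¹    [power of a power]
= ((((s³² / t¹⁶) · s²) · t¹⁰) / t⁸) · s⁻¹    [power of a power]
= s³³·t⁻¹⁴    [quotient of powers; product of powers]

s³³·t⁻¹⁴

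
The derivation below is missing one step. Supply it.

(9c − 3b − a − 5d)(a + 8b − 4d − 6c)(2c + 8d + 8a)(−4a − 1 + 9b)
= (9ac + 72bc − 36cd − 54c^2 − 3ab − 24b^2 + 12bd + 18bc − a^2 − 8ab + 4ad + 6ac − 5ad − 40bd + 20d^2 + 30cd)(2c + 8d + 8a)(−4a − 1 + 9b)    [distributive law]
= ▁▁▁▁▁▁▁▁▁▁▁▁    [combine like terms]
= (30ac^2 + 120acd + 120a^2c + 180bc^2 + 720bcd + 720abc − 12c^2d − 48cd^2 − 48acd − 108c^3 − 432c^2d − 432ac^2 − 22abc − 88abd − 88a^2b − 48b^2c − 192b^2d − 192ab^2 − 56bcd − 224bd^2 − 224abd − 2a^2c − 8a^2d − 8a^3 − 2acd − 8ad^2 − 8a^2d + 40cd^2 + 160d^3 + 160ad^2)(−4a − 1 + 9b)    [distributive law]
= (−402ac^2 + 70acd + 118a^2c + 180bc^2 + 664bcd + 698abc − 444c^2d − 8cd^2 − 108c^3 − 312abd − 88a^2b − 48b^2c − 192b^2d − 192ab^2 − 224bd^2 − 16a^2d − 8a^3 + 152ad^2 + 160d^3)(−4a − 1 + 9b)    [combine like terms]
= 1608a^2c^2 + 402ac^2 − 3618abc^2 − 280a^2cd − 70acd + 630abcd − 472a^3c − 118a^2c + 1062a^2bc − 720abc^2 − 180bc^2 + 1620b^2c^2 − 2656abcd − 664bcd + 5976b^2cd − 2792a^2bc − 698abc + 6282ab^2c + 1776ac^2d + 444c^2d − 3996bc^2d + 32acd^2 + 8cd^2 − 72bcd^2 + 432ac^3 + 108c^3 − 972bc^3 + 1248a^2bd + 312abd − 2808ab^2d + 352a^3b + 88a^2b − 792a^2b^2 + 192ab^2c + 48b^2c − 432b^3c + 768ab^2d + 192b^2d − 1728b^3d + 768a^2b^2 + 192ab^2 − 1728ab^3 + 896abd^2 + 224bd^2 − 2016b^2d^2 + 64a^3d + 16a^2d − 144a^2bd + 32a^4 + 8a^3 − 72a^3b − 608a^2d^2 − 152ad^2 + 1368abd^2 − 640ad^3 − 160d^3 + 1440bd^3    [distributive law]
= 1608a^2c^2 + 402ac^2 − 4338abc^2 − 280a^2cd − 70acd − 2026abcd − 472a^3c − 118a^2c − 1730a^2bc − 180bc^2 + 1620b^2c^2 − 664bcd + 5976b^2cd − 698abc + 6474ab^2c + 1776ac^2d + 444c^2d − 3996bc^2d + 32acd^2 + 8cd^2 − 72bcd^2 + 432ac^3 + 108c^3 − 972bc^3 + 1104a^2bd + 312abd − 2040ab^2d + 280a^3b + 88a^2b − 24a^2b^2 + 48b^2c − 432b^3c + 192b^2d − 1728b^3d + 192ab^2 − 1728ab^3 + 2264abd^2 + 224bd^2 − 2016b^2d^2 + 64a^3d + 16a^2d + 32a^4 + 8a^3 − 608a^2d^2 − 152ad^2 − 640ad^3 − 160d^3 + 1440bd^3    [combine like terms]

Applying combine like terms to the line above:

(15ac + 90bc − 6cd − 54c^2 − 11ab − 24b^2 − 28bd − a^2 − ad + 20d^2)(2c + 8d + 8a)(−4a − 1 + 9b)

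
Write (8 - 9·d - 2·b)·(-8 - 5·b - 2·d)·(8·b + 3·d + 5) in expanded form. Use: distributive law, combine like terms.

(8 - 9·d - 2·b)·(-8 - 5·b - 2·d)·(8·b + 3·d + 5)
= (-64 - 40·b - 16·d + 72·d + 45·b·d + 18·d^2 + 16·b + 10·b^2 + 4·b·d)·(8·b + 3·d + 5)    [distributive law]
= (-64 - 24·b + 56·d + 49·b·d + 18·d^2 + 10·b^2)·(8·b + 3·d + 5)    [combine like terms]
= -512·b - 192·d - 320 - 192·b^2 - 72·b·d - 120·b + 448·b·d + 168·d^2 + 280·d + 392·b^2·d + 147·b·d^2 + 245·b·d + 144·b·d^2 + 54·d^3 + 90·d^2 + 80·b^3 + 30·b^2·d + 50·b^2    [distributive law]
= -632·b + 88·d - 320 - 142·b^2 + 621·b·d + 258·d^2 + 422·b^2·d + 291·b·d^2 + 54·d^3 + 80·b^3    [combine like terms]

-632·b + 88·d - 320 - 142·b^2 + 621·b·d + 258·d^2 + 422·b^2·d + 291·b·d^2 + 54·d^3 + 80·b^3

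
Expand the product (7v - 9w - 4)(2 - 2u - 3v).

26v - 14uv - 21v^2 - 18w + 18uw + 27vw - 8 + 8u

(7v - 9w - 4)(2 - 2u - 3v)
= 14v - 14uv - 21v^2 - 18w + 18uw + 27vw - 8 + 8u + 12v    [distributive law]
= 26v - 14uv - 21v^2 - 18w + 18uw + 27vw - 8 + 8u    [combine like terms]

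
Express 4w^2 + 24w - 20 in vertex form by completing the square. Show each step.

4w^2 + 24w - 20
= 4(w^2 + 6w) - 20    [factor out 4 from the w-terms]
= 4(w^2 + 6w + 9 - 9) - 20    [add and subtract 9 inside the bracket]
= 4(w + 3)^2 - 36 - 20    [perfect-square identity]
= 4(w + 3)^2 - 56    [combine constants]

4(w + 3)^2 - 56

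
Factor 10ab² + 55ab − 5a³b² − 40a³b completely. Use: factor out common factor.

5ab(2b + 11 − a²b − 8a²)

10ab² + 55ab − 5a³b² − 40a³b
= 5(2ab² + 11ab − a³b² − 8a³b)    [factor out 5]
= 5ab(2b + 11 − a²b − 8a²)    [factor out ab]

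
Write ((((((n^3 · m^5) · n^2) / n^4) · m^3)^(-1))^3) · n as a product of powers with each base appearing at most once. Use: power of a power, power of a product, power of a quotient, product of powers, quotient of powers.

((((((n^3 · m^5) · n^2) / n^4) · m^3)^(-1))^3) · n
= (((((n^3 · m^5) · n^2) / n^4) · m^3)^(-3)) · n    [power of a power]
= (((((n^3 · m^5) · n^2) / n^4)^(-3)) · ((m^3)^(-3))) · n    [power of a product]
= (((((n^3 · m^5) · n^2)^(-3)) / ((n^4)^(-3))) · ((m^3)^(-3))) · n    [power of a quotient]
= (((((n^3 · m^5)^(-3)) · ((n^2)^(-3))) / ((n^4)^(-3))) · ((m^3)^(-3))) · n    [power of a product]
= ((((((n^3)^(-3)) · ((m^5)^(-3))) · ((n^2)^(-3))) / ((n^4)^(-3))) · ((m^3)^(-3))) · n    [power of a product]
= ((((n^(-9) · ((m^5)^(-3))) · ((n^2)^(-3))) / ((n^4)^(-3))) · ((m^3)^(-3))) · n    [power of a power]
= ((((n^(-9) · m^(-15)) · ((n^2)^(-3))) / ((n^4)^(-3))) · ((m^3)^(-3))) · n    [power of a power]
= ((((n^(-9) · m^(-15)) · n^(-6)) / ((n^4)^(-3))) · ((m^3)^(-3))) · n    [power of a power]
= ((((n^(-9) · m^(-15)) · n^(-6)) / n^(-12)) · ((m^3)^(-3))) · n    [power of a power]
= ((((n^(-9) · m^(-15)) · n^(-6)) / n^(-12)) · m^(-9)) · n    [power of a power]
= m^(-24)n^(-2)    [quotient of powers; product of powers]

m^(-24)n^(-2)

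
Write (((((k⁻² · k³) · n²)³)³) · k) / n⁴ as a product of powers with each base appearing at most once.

(((((k⁻² · k³) · n²)³)³) · k) / n⁴
= ((((k⁻² · k³) · n²)⁹) · k) / n⁴    [power of a power]
= ((((k⁻² · k³)⁹) · ((n²)⁹)) · k) / n⁴    [power of a product]
= (((((k⁻²)⁹) · ((k³)⁹)) · ((n²)⁹)) · k) / n⁴    [power of a product]
= (((k⁻¹⁸ · ((k³)⁹)) · ((n²)⁹)) · k) / n⁴    [power of a power]
= (((k⁻¹⁸ · k²⁷) · ((n²)⁹)) · k) / n⁴    [power of a power]
= ((k⁹ · ((n²)⁹)) · k) / n⁴    [product of powers]
= ((k⁹ · n¹⁸) · k) / n⁴    [power of a power]
= k¹⁰n¹⁴    [quotient of powers; product of powers]

k¹⁰n¹⁴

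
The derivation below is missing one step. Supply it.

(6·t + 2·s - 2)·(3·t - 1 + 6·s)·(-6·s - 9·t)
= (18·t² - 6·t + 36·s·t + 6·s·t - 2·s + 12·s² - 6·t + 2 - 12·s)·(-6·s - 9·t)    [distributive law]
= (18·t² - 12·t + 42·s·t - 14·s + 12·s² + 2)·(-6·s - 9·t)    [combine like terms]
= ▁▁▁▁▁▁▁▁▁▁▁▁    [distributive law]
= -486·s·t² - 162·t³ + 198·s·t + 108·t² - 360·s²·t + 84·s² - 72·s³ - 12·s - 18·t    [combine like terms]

Applying distributive law to the line above:

-108·s·t² - 162·t³ + 72·s·t + 108·t² - 252·s²·t - 378·s·t² + 84·s² + 126·s·t - 72·s³ - 108·s²·t - 12·s - 18·t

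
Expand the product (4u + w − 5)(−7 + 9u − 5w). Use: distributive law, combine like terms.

(4u + w − 5)(−7 + 9u − 5w)
= −28u + 36u^2 − 20uw − 7w + 9uw − 5w^2 + 35 − 45u + 25w    [distributive law]
= −73u + 36u^2 − 11uw + 18w − 5w^2 + 35    [combine like terms]

−73u + 36u^2 − 11uw + 18w − 5w^2 + 35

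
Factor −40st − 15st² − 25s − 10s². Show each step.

5s(−8t − 3t² − 5 − 2s)

−40st − 15st² − 25s − 10s²
= 5(−8st − 3st² − 5s − 2s²)    [factor out 5]
= 5s(−8t − 3t² − 5 − 2s)    [factor out s]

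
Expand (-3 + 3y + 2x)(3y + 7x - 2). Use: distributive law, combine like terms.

(-3 + 3y + 2x)(3y + 7x - 2)
= -9y - 21x + 6 + 9y^2 + 21xy - 6y + 6xy + 14x^2 - 4x    [distributive law]
= -15y - 25x + 6 + 9y^2 + 27xy + 14x^2    [combine like terms]

-15y - 25x + 6 + 9y^2 + 27xy + 14x^2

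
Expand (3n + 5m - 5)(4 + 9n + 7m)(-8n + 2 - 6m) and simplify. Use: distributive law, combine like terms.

318n^2 + 94n + 450mn - 216n^3 - 690mn^2 - 676m^2n + 90m + 160m^2 - 210m^3 - 40

(3n + 5m - 5)(4 + 9n + 7m)(-8n + 2 - 6m)
= (12n + 27n^2 + 21mn + 20m + 45mn + 35m^2 - 20 - 45n - 35m)(-8n + 2 - 6m)    [distributive law]
= (-33n + 27n^2 + 66mn - 15m + 35m^2 - 20)(-8n + 2 - 6m)    [combine like terms]
= 264n^2 - 66n + 198mn - 216n^3 + 54n^2 - 162mn^2 - 528mn^2 + 132mn - 396m^2n + 120mn - 30m + 90m^2 - 280m^2n + 70m^2 - 210m^3 + 160n - 40 + 120m    [distributive law]
= 318n^2 + 94n + 450mn - 216n^3 - 690mn^2 - 676m^2n + 90m + 160m^2 - 210m^3 - 40    [combine like terms]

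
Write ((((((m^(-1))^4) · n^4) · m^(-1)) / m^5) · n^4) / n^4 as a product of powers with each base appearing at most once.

m^(-10)·n^4

((((((m^(-1))^4) · n^4) · m^(-1)) / m^5) · n^4) / n^4
= ((((m^(-4) · n^4) · m^(-1)) / m^5) · n^4) / n^4    [power of a power]
= m^(-10)·n^4    [quotient of powers; product of powers]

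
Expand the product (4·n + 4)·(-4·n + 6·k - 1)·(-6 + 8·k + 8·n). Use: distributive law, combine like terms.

-64·n^2 + 64·k·n^2 - 128·n^3 - 112·k·n + 192·k^2·n + 88·n - 176·k + 192·k^2 + 24

(4·n + 4)·(-4·n + 6·k - 1)·(-6 + 8·k + 8·n)
= (-16·n^2 + 24·k·n - 4·n - 16·n + 24·k - 4)·(-6 + 8·k + 8·n)    [distributive law]
= (-16·n^2 + 24·k·n - 20·n + 24·k - 4)·(-6 + 8·k + 8·n)    [combine like terms]
= 96·n^2 - 128·k·n^2 - 128·n^3 - 144·k·n + 192·k^2·n + 192·k·n^2 + 120·n - 160·k·n - 160·n^2 - 144·k + 192·k^2 + 192·k·n + 24 - 32·k - 32·n    [distributive law]
= -64·n^2 + 64·k·n^2 - 128·n^3 - 112·k·n + 192·k^2·n + 88·n - 176·k + 192·k^2 + 24    [combine like terms]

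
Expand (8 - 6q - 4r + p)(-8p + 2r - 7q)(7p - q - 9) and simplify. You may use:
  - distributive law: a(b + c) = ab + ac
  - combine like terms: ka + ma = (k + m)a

-376p^2 - 697pq + 576p - 194pr - 160qr - 144r - 322q^2 + 504q + 295p^2q + 253pq^2 + 78pqr - 16q^2r - 42q^3 + 238p^2r - 56pr^2 + 8qr^2 + 72r^2 - 56p^3

(8 - 6q - 4r + p)(-8p + 2r - 7q)(7p - q - 9)
= (-64p + 16r - 56q + 48pq - 12qr + 42q^2 + 32pr - 8r^2 + 28qr - 8p^2 + 2pr - 7pq)(7p - q - 9)    [distributive law]
= (-64p + 16r - 56q + 41pq + 16qr + 42q^2 + 34pr - 8r^2 - 8p^2)(7p - q - 9)    [combine like terms]
= -448p^2 + 64pq + 576p + 112pr - 16qr - 144r - 392pq + 56q^2 + 504q + 287p^2q - 41pq^2 - 369pq + 112pqr - 16q^2r - 144qr + 294pq^2 - 42q^3 - 378q^2 + 238p^2r - 34pqr - 306pr - 56pr^2 + 8qr^2 + 72r^2 - 56p^3 + 8p^2q + 72p^2    [distributive law]
= -376p^2 - 697pq + 576p - 194pr - 160qr - 144r - 322q^2 + 504q + 295p^2q + 253pq^2 + 78pqr - 16q^2r - 42q^3 + 238p^2r - 56pr^2 + 8qr^2 + 72r^2 - 56p^3    [combine like terms]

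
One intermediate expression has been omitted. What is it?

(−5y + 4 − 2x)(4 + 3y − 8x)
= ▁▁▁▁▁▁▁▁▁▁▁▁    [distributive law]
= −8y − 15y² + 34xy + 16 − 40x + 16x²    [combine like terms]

By distributive law:

−20y − 15y² + 40xy + 16 + 12y − 32x − 8x − 6xy + 16x²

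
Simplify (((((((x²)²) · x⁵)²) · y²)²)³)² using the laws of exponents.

(((((((x²)²) · x⁵)²) · y²)²)³)²
= ((((((x²)²) · x⁵)²) · y²)²)⁶    [power of a power]
= (((((x²)²) · x⁵)²) · y²)¹²    [power of a power]
= (((((x²)²) · x⁵)²)¹²) · ((y²)¹²)    [power of a product]
= ((((x²)²) · x⁵)²⁴) · ((y²)¹²)    [power of a power]
= ((((x²)²)²⁴) · ((x⁵)²⁴)) · ((y²)¹²)    [power of a product]
= (((x²)⁴⁸) · ((x⁵)²⁴)) · ((y²)¹²)    [power of a power]
= (x⁹⁶ · ((x⁵)²⁴)) · ((y²)¹²)    [power of a power]
= (x⁹⁶ · x¹²⁰) · ((y²)¹²)    [power of a power]
= x²¹⁶ · ((y²)¹²)    [product of powers]
= x²¹⁶ · y²⁴    [power of a power]
= x²¹⁶y²⁴    [rearrange]

x²¹⁶y²⁴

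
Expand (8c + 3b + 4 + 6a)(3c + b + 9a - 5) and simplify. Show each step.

(8c + 3b + 4 + 6a)(3c + b + 9a - 5)
= 24c^2 + 8bc + 72ac - 40c + 9bc + 3b^2 + 27ab - 15b + 12c + 4b + 36a - 20 + 18ac + 6ab + 54a^2 - 30a    [distributive law]
= 24c^2 + 17bc + 90ac - 28c + 3b^2 + 33ab - 11b + 6a - 20 + 54a^2    [combine like terms]

24c^2 + 17bc + 90ac - 28c + 3b^2 + 33ab - 11b + 6a - 20 + 54a^2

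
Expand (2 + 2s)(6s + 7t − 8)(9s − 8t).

(2 + 2s)(6s + 7t − 8)(9s − 8t)
= (12s + 14t − 16 + 12s^2 + 14st − 16s)(9s − 8t)    [distributive law]
= (−4s + 14t − 16 + 12s^2 + 14st)(9s − 8t)    [combine like terms]
= −36s^2 + 32st + 126st − 112t^2 − 144s + 128t + 108s^3 − 96s^2t + 126s^2t − 112st^2    [distributive law]
= −36s^2 + 158st − 112t^2 − 144s + 128t + 108s^3 + 30s^2t − 112st^2    [combine like terms]

−36s^2 + 158st − 112t^2 − 144s + 128t + 108s^3 + 30s^2t − 112st^2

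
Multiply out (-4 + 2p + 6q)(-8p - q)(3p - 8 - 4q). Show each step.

224p² - 256p + 284pq - 32q + 32q² - 48p³ - 86p²q + 182pq² + 24q³

(-4 + 2p + 6q)(-8p - q)(3p - 8 - 4q)
= (32p + 4q - 16p² - 2pq - 48pq - 6q²)(3p - 8 - 4q)    [distributive law]
= (32p + 4q - 16p² - 50pq - 6q²)(3p - 8 - 4q)    [combine like terms]
= 96p² - 256p - 128pq + 12pq - 32q - 16q² - 48p³ + 128p² + 64p²q - 150p²q + 400pq + 200pq² - 18pq² + 48q² + 24q³    [distributive law]
= 224p² - 256p + 284pq - 32q + 32q² - 48p³ - 86p²q + 182pq² + 24q³    [combine like terms]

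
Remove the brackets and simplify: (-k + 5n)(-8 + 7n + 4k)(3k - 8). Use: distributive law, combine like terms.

(-k + 5n)(-8 + 7n + 4k)(3k - 8)
= (8k - 7kn - 4k^2 - 40n + 35n^2 + 20kn)(3k - 8)    [distributive law]
= (8k + 13kn - 4k^2 - 40n + 35n^2)(3k - 8)    [combine like terms]
= 24k^2 - 64k + 39k^2n - 104kn - 12k^3 + 32k^2 - 120kn + 320n + 105kn^2 - 280n^2    [distributive law]
= 56k^2 - 64k + 39k^2n - 224kn - 12k^3 + 320n + 105kn^2 - 280n^2    [combine like terms]

56k^2 - 64k + 39k^2n - 224kn - 12k^3 + 320n + 105kn^2 - 280n^2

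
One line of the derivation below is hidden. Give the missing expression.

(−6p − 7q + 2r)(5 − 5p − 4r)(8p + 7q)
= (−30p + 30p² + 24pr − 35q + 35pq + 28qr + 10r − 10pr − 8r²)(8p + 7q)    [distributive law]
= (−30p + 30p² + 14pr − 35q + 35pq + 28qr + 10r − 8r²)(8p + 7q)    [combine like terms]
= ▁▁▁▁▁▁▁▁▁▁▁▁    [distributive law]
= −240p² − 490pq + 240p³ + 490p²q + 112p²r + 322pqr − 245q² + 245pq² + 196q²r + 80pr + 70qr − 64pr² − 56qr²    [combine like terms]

By distributive law:

−240p² − 210pq + 240p³ + 210p²q + 112p²r + 98pqr − 280pq − 245q² + 280p²q + 245pq² + 224pqr + 196q²r + 80pr + 70qr − 64pr² − 56qr²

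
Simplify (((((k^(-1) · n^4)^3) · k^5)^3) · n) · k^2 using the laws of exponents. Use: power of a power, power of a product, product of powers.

(((((k^(-1) · n^4)^3) · k^5)^3) · n) · k^2
= (((((k^(-1) · n^4)^3)^3) · ((k^5)^3)) · n) · k^2    [power of a product]
= ((((k^(-1) · n^4)^9) · ((k^5)^3)) · n) · k^2    [power of a power]
= (((((k^(-1))^9) · ((n^4)^9)) · ((k^5)^3)) · n) · k^2    [power of a product]
= (((k^(-9) · ((n^4)^9)) · ((k^5)^3)) · n) · k^2    [power of a power]
= (((k^(-9) · n^36) · ((k^5)^3)) · n) · k^2    [power of a power]
= (((k^(-9) · n^36) · k^15) · n) · k^2    [power of a power]
= k^8n^37    [product of powers]

k^8n^37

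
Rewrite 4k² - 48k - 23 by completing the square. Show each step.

4(k - 6)² - 167

4k² - 48k - 23
= 4(k² - 12k) - 23    [factor out 4 from the k-terms]
= 4(k² - 12k + 36 - 36) - 23    [add and subtract 36 inside the bracket]
= 4(k - 6)² - 144 - 23    [perfect-square identity]
= 4(k - 6)² - 167    [combine constants]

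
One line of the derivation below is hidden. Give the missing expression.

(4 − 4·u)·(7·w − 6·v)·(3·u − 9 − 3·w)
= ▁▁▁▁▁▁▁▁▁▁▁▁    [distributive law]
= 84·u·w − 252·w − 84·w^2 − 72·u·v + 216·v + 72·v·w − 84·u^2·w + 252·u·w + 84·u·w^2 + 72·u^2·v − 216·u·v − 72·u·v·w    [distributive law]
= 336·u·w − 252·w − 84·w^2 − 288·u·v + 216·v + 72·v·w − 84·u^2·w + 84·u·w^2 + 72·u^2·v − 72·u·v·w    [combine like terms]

By distributive law:

(28·w − 24·v − 28·u·w + 24·u·v)·(3·u − 9 − 3·w)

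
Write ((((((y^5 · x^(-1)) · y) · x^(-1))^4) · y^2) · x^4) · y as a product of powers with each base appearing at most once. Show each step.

x^(-4)y^27

((((((y^5 · x^(-1)) · y) · x^(-1))^4) · y^2) · x^4) · y
= ((((((y^5 · x^(-1)) · y)^4) · ((x^(-1))^4)) · y^2) · x^4) · y    [power of a product]
= ((((((y^5 · x^(-1))^4) · (y^4)) · ((x^(-1))^4)) · y^2) · x^4) · y    [power of a product]
= (((((((y^5)^4) · ((x^(-1))^4)) · (y^4)) · ((x^(-1))^4)) · y^2) · x^4) · y    [power of a product]
= (((((y^20 · ((x^(-1))^4)) · (y^4)) · ((x^(-1))^4)) · y^2) · x^4) · y    [power of a power]
= (((((y^20 · x^(-4)) · (y^4)) · ((x^(-1))^4)) · y^2) · x^4) · y    [power of a power]
= (((((y^20 · x^(-4)) · y^4) · x^(-4)) · y^2) · x^4) · y    [power of a power]
= x^(-4)y^27    [product of powers]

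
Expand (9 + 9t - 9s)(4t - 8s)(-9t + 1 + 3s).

-288t^2 + 36t + 648st - 72s - 144s^2 - 324t^3 + 1080st^2 - 972s^2t + 216s^3

(9 + 9t - 9s)(4t - 8s)(-9t + 1 + 3s)
= (36t - 72s + 36t^2 - 72st - 36st + 72s^2)(-9t + 1 + 3s)    [distributive law]
= (36t - 72s + 36t^2 - 108st + 72s^2)(-9t + 1 + 3s)    [combine like terms]
= -324t^2 + 36t + 108st + 648st - 72s - 216s^2 - 324t^3 + 36t^2 + 108st^2 + 972st^2 - 108st - 324s^2t - 648s^2t + 72s^2 + 216s^3    [distributive law]
= -288t^2 + 36t + 648st - 72s - 144s^2 - 324t^3 + 1080st^2 - 972s^2t + 216s^3    [combine like terms]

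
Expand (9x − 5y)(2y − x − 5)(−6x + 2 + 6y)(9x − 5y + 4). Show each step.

(9x − 5y)(2y − x − 5)(−6x + 2 + 6y)(9x − 5y + 4)
= (18xy − 9x² − 45x − 10y² + 5xy + 25y)(−6x + 2 + 6y)(9x − 5y + 4)    [distributive law]
= (23xy − 9x² − 45x − 10y² + 25y)(−6x + 2 + 6y)(9x − 5y + 4)    [combine like terms]
= (−138x²y + 46xy + 138xy² + 54x³ − 18x² − 54x²y + 270x² − 90x − 270xy + 60xy² − 20y² − 60y³ − 150xy + 50y + 150y²)(9x − 5y + 4)    [distributive law]
= (−192x²y − 374xy + 198xy² + 54x³ + 252x² − 90x + 130y² − 60y³ + 50y)(9x − 5y + 4)    [combine like terms]
= −1728x³y + 960x²y² − 768x²y − 3366x²y + 1870xy² − 1496xy + 1782x²y² − 990xy³ + 792xy² + 486x⁴ − 270x³y + 216x³ + 2268x³ − 1260x²y + 1008x² − 810x² + 450xy − 360x + 1170xy² − 650y³ + 520y² − 540xy³ + 300y⁴ − 240y³ + 450xy − 250y² + 200y    [distributive law]
= −1998x³y + 2742x²y² − 5394x²y + 3832xy² − 596xy − 1530xy³ + 486x⁴ + 2484x³ + 198x² − 360x − 890y³ + 270y² + 300y⁴ + 200y    [combine like terms]

−1998x³y + 2742x²y² − 5394x²y + 3832xy² − 596xy − 1530xy³ + 486x⁴ + 2484x³ + 198x² − 360x − 890y³ + 270y² + 300y⁴ + 200y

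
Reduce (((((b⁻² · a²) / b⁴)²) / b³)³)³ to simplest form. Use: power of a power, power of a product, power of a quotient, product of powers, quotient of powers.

a³⁶b⁻¹³⁵

(((((b⁻² · a²) / b⁴)²) / b³)³)³
= ((((b⁻² · a²) / b⁴)²) / b³)⁹    [power of a power]
= ((((b⁻² · a²) / b⁴)²)⁹) / ((b³)⁹)    [power of a quotient]
= (((b⁻² · a²) / b⁴)¹⁸) / ((b³)⁹)    [power of a power]
= (((b⁻² · a²)¹⁸) / ((b⁴)¹⁸)) / ((b³)⁹)    [power of a quotient]
= ((((b⁻²)¹⁸) · ((a²)¹⁸)) / ((b⁴)¹⁸)) / ((b³)⁹)    [power of a product]
= ((b⁻³⁶ · ((a²)¹⁸)) / ((b⁴)¹⁸)) / ((b³)⁹)    [power of a power]
= ((b⁻³⁶ · a³⁶) / ((b⁴)¹⁸)) / ((b³)⁹)    [power of a power]
= ((b⁻³⁶ · a³⁶) / b⁷²) / ((b³)⁹)    [power of a power]
= ((b⁻³⁶ · a³⁶) / b⁷²) / b²⁷    [power of a power]
= a³⁶b⁻¹³⁵    [quotient of powers; product of powers]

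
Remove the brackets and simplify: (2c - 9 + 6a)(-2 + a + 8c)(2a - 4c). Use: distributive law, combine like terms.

(2c - 9 + 6a)(-2 + a + 8c)(2a - 4c)
= (-4c + 2ac + 16c² + 18 - 9a - 72c - 12a + 6a² + 48ac)(2a - 4c)    [distributive law]
= (-76c + 50ac + 16c² + 18 - 21a + 6a²)(2a - 4c)    [combine like terms]
= -152ac + 304c² + 100a²c - 200ac² + 32ac² - 64c³ + 36a - 72c - 42a² + 84ac + 12a³ - 24a²c    [distributive law]
= -68ac + 304c² + 76a²c - 168ac² - 64c³ + 36a - 72c - 42a² + 12a³    [combine like terms]

-68ac + 304c² + 76a²c - 168ac² - 64c³ + 36a - 72c - 42a² + 12a³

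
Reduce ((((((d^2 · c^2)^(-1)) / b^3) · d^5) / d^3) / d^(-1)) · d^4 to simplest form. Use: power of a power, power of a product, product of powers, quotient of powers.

b^(-3)c^(-2)d^5

((((((d^2 · c^2)^(-1)) / b^3) · d^5) / d^3) / d^(-1)) · d^4
= (((((((d^2)^(-1)) · ((c^2)^(-1))) / b^3) · d^5) / d^3) / d^(-1)) · d^4    [power of a product]
= (((((d^(-2) · ((c^2)^(-1))) / b^3) · d^5) / d^3) / d^(-1)) · d^4    [power of a power]
= (((((d^(-2) · c^(-2)) / b^3) · d^5) / d^3) / d^(-1)) · d^4    [power of a power]
= b^(-3)c^(-2)d^5    [quotient of powers; product of powers]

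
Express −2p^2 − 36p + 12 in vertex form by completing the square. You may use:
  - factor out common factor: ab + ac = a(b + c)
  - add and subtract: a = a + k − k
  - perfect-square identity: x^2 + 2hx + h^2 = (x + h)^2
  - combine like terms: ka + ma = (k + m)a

−2(p + 9)^2 + 174

−2p^2 − 36p + 12
= −2(p^2 + 18p) + 12    [factor out -2 from the p-terms]
= −2(p^2 + 18p + 81 − 81) + 12    [add and subtract 81 inside the bracket]
= −2(p + 9)^2 + 162 + 12    [perfect-square identity]
= −2(p + 9)^2 + 174    [combine constants]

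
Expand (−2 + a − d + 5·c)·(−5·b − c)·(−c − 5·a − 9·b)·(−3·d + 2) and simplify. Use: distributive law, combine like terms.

(−2 + a − d + 5·c)·(−5·b − c)·(−c − 5·a − 9·b)·(−3·d + 2)
= (10·b + 2·c − 5·a·b − a·c + 5·b·d + c·d − 25·b·c − 5·c²)·(−c − 5·a − 9·b)·(−3·d + 2)    [distributive law]
= (−10·b·c − 50·a·b − 90·b² − 2·c² − 10·a·c − 18·b·c + 5·a·b·c + 25·a²·b + 45·a·b² + a·c² + 5·a²·c + 9·a·b·c − 5·b·c·d − 25·a·b·d − 45·b²·d − c²·d − 5·a·c·d − 9·b·c·d + 25·b·c² + 125·a·b·c + 225·b²·c + 5·c³ + 25·a·c² + 45·b·c²)·(−3·d + 2)    [distributive law]
= (−28·b·c − 50·a·b − 90·b² − 2·c² − 10·a·c + 139·a·b·c + 25·a²·b + 45·a·b² + 26·a·c² + 5·a²·c − 14·b·c·d − 25·a·b·d − 45·b²·d − c²·d − 5·a·c·d + 70·b·c² + 225·b²·c + 5·c³)·(−3·d + 2)    [combine like terms]
= 84·b·c·d − 56·b·c + 150·a·b·d − 100·a·b + 270·b²·d − 180·b² + 6·c²·d − 4·c² + 30·a·c·d − 20·a·c − 417·a·b·c·d + 278·a·b·c − 75·a²·b·d + 50·a²·b − 135·a·b²·d + 90·a·b² − 78·a·c²·d + 52·a·c² − 15·a²·c·d + 10·a²·c + 42·b·c·d² − 28·b·c·d + 75·a·b·d² − 50·a·b·d + 135·b²·d² − 90·b²·d + 3·c²·d² − 2·c²·d + 15·a·c·d² − 10·a·c·d − 210·b·c²·d + 140·b·c² − 675·b²·c·d + 450·b²·c − 15·c³·d + 10·c³    [distributive law]
= 56·b·c·d − 56·b·c + 100·a·b·d − 100·a·b + 180·b²·d − 180·b² + 4·c²·d − 4·c² + 20·a·c·d − 20·a·c − 417·a·b·c·d + 278·a·b·c − 75·a²·b·d + 50·a²·b − 135·a·b²·d + 90·a·b² − 78·a·c²·d + 52·a·c² − 15·a²·c·d + 10·a²·c + 42·b·c·d² + 75·a·b·d² + 135·b²·d² + 3·c²·d² + 15·a·c·d² − 210·b·c²·d + 140·b·c² − 675·b²·c·d + 450·b²·c − 15·c³·d + 10·c³    [combine like terms]

56·b·c·d − 56·b·c + 100·a·b·d − 100·a·b + 180·b²·d − 180·b² + 4·c²·d − 4·c² + 20·a·c·d − 20·a·c − 417·a·b·c·d + 278·a·b·c − 75·a²·b·d + 50·a²·b − 135·a·b²·d + 90·a·b² − 78·a·c²·d + 52·a·c² − 15·a²·c·d + 10·a²·c + 42·b·c·d² + 75·a·b·d² + 135·b²·d² + 3·c²·d² + 15·a·c·d² − 210·b·c²·d + 140·b·c² − 675·b²·c·d + 450·b²·c − 15·c³·d + 10·c³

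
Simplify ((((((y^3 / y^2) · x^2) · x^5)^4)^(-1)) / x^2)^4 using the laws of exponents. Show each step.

((((((y^3 / y^2) · x^2) · x^5)^4)^(-1)) / x^2)^4
= ((((((y^3 / y^2) · x^2) · x^5)^4)^(-1))^4) / ((x^2)^4)    [power of a quotient]
= (((((y^3 / y^2) · x^2) · x^5)^4)^(-4)) / ((x^2)^4)    [power of a power]
= ((((y^3 / y^2) · x^2) · x^5)^(-16)) / ((x^2)^4)    [power of a power]
= ((((y^3 / y^2) · x^2)^(-16)) · ((x^5)^(-16))) / ((x^2)^4)    [power of a product]
= ((((y^3 / y^2)^(-16)) · ((x^2)^(-16))) · ((x^5)^(-16))) / ((x^2)^4)    [power of a product]
= (((((y^3)^(-16)) / ((y^2)^(-16))) · ((x^2)^(-16))) · ((x^5)^(-16))) / ((x^2)^4)    [power of a quotient]
= (((y^(-48) / ((y^2)^(-16))) · ((x^2)^(-16))) · ((x^5)^(-16))) / ((x^2)^4)    [power of a power]
= (((y^(-48) / y^(-32)) · ((x^2)^(-16))) · ((x^5)^(-16))) / ((x^2)^4)    [power of a power]
= ((y^(-16) · ((x^2)^(-16))) · ((x^5)^(-16))) / ((x^2)^4)    [quotient of powers]
= ((y^(-16) · x^(-32)) · ((x^5)^(-16))) / ((x^2)^4)    [power of a power]
= ((y^(-16) · x^(-32)) · x^(-80)) / ((x^2)^4)    [power of a power]
= ((y^(-16) · x^(-32)) · x^(-80)) / x^8    [power of a power]
= x^(-120)·y^(-16)    [quotient of powers; product of powers]

x^(-120)·y^(-16)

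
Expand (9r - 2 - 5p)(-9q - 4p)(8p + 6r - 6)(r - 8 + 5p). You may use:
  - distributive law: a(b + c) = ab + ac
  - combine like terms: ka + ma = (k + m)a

-2808pqr^2 + 5868pqr - 1530p^2qr - 486qr^3 + 4482qr^2 - 4860qr - 1248p^2r^2 + 2608p^2r - 680p^3r - 216pr^3 + 1992pr^2 - 2160pr + 468pq - 3510p^2q + 864q + 208p^2 - 1560p^3 + 384p + 1800p^3q + 800p^4

(9r - 2 - 5p)(-9q - 4p)(8p + 6r - 6)(r - 8 + 5p)
= (-81qr - 36pr + 18q + 8p + 45pq + 20p^2)(8p + 6r - 6)(r - 8 + 5p)    [distributive law]
= (-648pqr - 486qr^2 + 486qr - 288p^2r - 216pr^2 + 216pr + 144pq + 108qr - 108q + 64p^2 + 48pr - 48p + 360p^2q + 270pqr - 270pq + 160p^3 + 120p^2r - 120p^2)(r - 8 + 5p)    [distributive law]
= (-378pqr - 486qr^2 + 594qr - 168p^2r - 216pr^2 + 264pr - 126pq - 108q - 56p^2 - 48p + 360p^2q + 160p^3)(r - 8 + 5p)    [combine like terms]
= -378pqr^2 + 3024pqr - 1890p^2qr - 486qr^3 + 3888qr^2 - 2430pqr^2 + 594qr^2 - 4752qr + 2970pqr - 168p^2r^2 + 1344p^2r - 840p^3r - 216pr^3 + 1728pr^2 - 1080p^2r^2 + 264pr^2 - 2112pr + 1320p^2r - 126pqr + 1008pq - 630p^2q - 108qr + 864q - 540pq - 56p^2r + 448p^2 - 280p^3 - 48pr + 384p - 240p^2 + 360p^2qr - 2880p^2q + 1800p^3q + 160p^3r - 1280p^3 + 800p^4    [distributive law]
= -2808pqr^2 + 5868pqr - 1530p^2qr - 486qr^3 + 4482qr^2 - 4860qr - 1248p^2r^2 + 2608p^2r - 680p^3r - 216pr^3 + 1992pr^2 - 2160pr + 468pq - 3510p^2q + 864q + 208p^2 - 1560p^3 + 384p + 1800p^3q + 800p^4    [combine like terms]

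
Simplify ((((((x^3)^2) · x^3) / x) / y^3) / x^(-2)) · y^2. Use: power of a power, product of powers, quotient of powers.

x^10y^(-1)

((((((x^3)^2) · x^3) / x) / y^3) / x^(-2)) · y^2
= ((((x^6 · x^3) / x) / y^3) / x^(-2)) · y^2    [power of a power]
= (((x^9 / x) / y^3) / x^(-2)) · y^2    [product of powers]
= ((x^8 / y^3) / x^(-2)) · y^2    [quotient of powers]
= x^10y^(-1)    [quotient of powers]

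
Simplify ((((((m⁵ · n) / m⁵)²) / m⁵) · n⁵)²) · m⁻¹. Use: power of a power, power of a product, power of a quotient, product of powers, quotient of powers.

m⁻¹¹n¹⁴

((((((m⁵ · n) / m⁵)²) / m⁵) · n⁵)²) · m⁻¹
= ((((((m⁵ · n) / m⁵)²) / m⁵)²) · ((n⁵)²)) · m⁻¹    [power of a product]
= ((((((m⁵ · n) / m⁵)²)²) / ((m⁵)²)) · ((n⁵)²)) · m⁻¹    [power of a quotient]
= (((((m⁵ · n) / m⁵)⁴) / ((m⁵)²)) · ((n⁵)²)) · m⁻¹    [power of a power]
= (((((m⁵ · n)⁴) / ((m⁵)⁴)) / ((m⁵)²)) · ((n⁵)²)) · m⁻¹    [power of a quotient]
= ((((((m⁵)⁴) · (n⁴)) / ((m⁵)⁴)) / ((m⁵)²)) · ((n⁵)²)) · m⁻¹    [power of a product]
= ((((m²⁰ · (n⁴)) / ((m⁵)⁴)) / ((m⁵)²)) · ((n⁵)²)) · m⁻¹    [power of a power]
= ((((m²⁰ · n⁴) / m²⁰) / ((m⁵)²)) · ((n⁵)²)) · m⁻¹    [power of a power]
= ((((m²⁰ · n⁴) / m²⁰) / m¹⁰) · ((n⁵)²)) · m⁻¹    [power of a power]
= ((((m²⁰ · n⁴) / m²⁰) / m¹⁰) · n¹⁰) · m⁻¹    [power of a power]
= m⁻¹¹n¹⁴    [quotient of powers; product of powers]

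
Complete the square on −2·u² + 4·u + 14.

−2(u − 1)² + 16

−2·u² + 4·u + 14
= −2(u² − 2·u) + 14    [factor out -2 from the u-terms]
= −2(u² − 2·u + 1 − 1) + 14    [add and subtract 1 inside the bracket]
= −2(u − 1)² + 2 + 14    [perfect-square identity]
= −2(u − 1)² + 16    [combine constants]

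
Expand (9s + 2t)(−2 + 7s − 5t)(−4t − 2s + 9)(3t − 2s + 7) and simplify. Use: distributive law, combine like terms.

(9s + 2t)(−2 + 7s − 5t)(−4t − 2s + 9)(3t − 2s + 7)
= (−18s + 63s^2 − 45st − 4t + 14st − 10t^2)(−4t − 2s + 9)(3t − 2s + 7)    [distributive law]
= (−18s + 63s^2 − 31st − 4t − 10t^2)(−4t − 2s + 9)(3t − 2s + 7)    [combine like terms]
= (72st + 36s^2 − 162s − 252s^2t − 126s^3 + 567s^2 + 124st^2 + 62s^2t − 279st + 16t^2 + 8st − 36t + 40t^3 + 20st^2 − 90t^2)(3t − 2s + 7)    [distributive law]
= (−199st + 603s^2 − 162s − 190s^2t − 126s^3 + 144st^2 − 74t^2 − 36t + 40t^3)(3t − 2s + 7)    [combine like terms]
= −597st^2 + 398s^2t − 1393st + 1809s^2t − 1206s^3 + 4221s^2 − 486st + 324s^2 − 1134s − 570s^2t^2 + 380s^3t − 1330s^2t − 378s^3t + 252s^4 − 882s^3 + 432st^3 − 288s^2t^2 + 1008st^2 − 222t^3 + 148st^2 − 518t^2 − 108t^2 + 72st − 252t + 120t^4 − 80st^3 + 280t^3    [distributive law]
= 559st^2 + 877s^2t − 1807st − 2088s^3 + 4545s^2 − 1134s − 858s^2t^2 + 2s^3t + 252s^4 + 352st^3 + 58t^3 − 626t^2 − 252t + 120t^4    [combine like terms]

559st^2 + 877s^2t − 1807st − 2088s^3 + 4545s^2 − 1134s − 858s^2t^2 + 2s^3t + 252s^4 + 352st^3 + 58t^3 − 626t^2 − 252t + 120t^4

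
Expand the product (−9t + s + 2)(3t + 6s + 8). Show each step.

−27t² − 51st − 66t + 6s² + 20s + 16

(−9t + s + 2)(3t + 6s + 8)
= −27t² − 54st − 72t + 3st + 6s² + 8s + 6t + 12s + 16    [distributive law]
= −27t² − 51st − 66t + 6s² + 20s + 16    [combine like terms]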